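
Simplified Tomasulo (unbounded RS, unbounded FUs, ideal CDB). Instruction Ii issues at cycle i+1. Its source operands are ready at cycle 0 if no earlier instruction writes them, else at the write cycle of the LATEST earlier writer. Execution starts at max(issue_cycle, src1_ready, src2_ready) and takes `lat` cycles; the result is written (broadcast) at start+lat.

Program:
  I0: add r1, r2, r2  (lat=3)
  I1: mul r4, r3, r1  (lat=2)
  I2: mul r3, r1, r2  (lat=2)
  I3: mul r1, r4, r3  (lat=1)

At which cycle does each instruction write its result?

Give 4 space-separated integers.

Answer: 4 6 6 7

Derivation:
I0 add r1: issue@1 deps=(None,None) exec_start@1 write@4
I1 mul r4: issue@2 deps=(None,0) exec_start@4 write@6
I2 mul r3: issue@3 deps=(0,None) exec_start@4 write@6
I3 mul r1: issue@4 deps=(1,2) exec_start@6 write@7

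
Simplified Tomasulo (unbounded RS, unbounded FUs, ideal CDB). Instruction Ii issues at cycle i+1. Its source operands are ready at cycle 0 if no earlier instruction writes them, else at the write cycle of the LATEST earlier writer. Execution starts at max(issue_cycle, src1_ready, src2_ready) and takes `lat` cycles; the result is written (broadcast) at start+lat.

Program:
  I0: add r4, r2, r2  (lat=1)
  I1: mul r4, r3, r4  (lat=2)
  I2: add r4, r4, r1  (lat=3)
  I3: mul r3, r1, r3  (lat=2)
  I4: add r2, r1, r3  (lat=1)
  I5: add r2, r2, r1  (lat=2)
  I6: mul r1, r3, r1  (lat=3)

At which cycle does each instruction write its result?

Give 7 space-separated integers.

I0 add r4: issue@1 deps=(None,None) exec_start@1 write@2
I1 mul r4: issue@2 deps=(None,0) exec_start@2 write@4
I2 add r4: issue@3 deps=(1,None) exec_start@4 write@7
I3 mul r3: issue@4 deps=(None,None) exec_start@4 write@6
I4 add r2: issue@5 deps=(None,3) exec_start@6 write@7
I5 add r2: issue@6 deps=(4,None) exec_start@7 write@9
I6 mul r1: issue@7 deps=(3,None) exec_start@7 write@10

Answer: 2 4 7 6 7 9 10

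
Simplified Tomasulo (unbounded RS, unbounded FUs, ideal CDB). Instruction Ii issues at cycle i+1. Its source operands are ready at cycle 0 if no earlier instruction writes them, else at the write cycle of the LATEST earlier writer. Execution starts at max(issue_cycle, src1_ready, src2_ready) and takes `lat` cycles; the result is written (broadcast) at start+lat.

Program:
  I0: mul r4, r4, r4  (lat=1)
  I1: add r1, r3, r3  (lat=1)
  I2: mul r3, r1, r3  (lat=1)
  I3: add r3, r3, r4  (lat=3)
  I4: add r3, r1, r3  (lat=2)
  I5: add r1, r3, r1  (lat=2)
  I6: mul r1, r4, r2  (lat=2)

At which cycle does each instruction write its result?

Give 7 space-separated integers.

I0 mul r4: issue@1 deps=(None,None) exec_start@1 write@2
I1 add r1: issue@2 deps=(None,None) exec_start@2 write@3
I2 mul r3: issue@3 deps=(1,None) exec_start@3 write@4
I3 add r3: issue@4 deps=(2,0) exec_start@4 write@7
I4 add r3: issue@5 deps=(1,3) exec_start@7 write@9
I5 add r1: issue@6 deps=(4,1) exec_start@9 write@11
I6 mul r1: issue@7 deps=(0,None) exec_start@7 write@9

Answer: 2 3 4 7 9 11 9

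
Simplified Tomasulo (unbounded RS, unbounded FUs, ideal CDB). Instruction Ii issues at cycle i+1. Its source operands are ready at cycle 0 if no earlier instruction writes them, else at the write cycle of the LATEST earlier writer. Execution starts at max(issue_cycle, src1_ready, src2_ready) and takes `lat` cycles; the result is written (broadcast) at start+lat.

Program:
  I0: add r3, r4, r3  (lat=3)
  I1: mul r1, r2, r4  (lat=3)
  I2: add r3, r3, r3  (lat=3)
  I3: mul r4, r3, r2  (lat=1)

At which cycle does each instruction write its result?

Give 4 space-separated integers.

I0 add r3: issue@1 deps=(None,None) exec_start@1 write@4
I1 mul r1: issue@2 deps=(None,None) exec_start@2 write@5
I2 add r3: issue@3 deps=(0,0) exec_start@4 write@7
I3 mul r4: issue@4 deps=(2,None) exec_start@7 write@8

Answer: 4 5 7 8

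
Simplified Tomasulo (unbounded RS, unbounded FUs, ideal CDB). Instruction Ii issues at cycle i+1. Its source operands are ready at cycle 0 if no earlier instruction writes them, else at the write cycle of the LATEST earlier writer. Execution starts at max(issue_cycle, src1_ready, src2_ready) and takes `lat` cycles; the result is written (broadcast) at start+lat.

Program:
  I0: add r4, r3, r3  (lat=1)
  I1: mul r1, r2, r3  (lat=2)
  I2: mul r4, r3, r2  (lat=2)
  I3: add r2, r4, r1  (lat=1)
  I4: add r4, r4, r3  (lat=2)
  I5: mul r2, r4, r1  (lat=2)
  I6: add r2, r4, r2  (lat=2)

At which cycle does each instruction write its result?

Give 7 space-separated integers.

I0 add r4: issue@1 deps=(None,None) exec_start@1 write@2
I1 mul r1: issue@2 deps=(None,None) exec_start@2 write@4
I2 mul r4: issue@3 deps=(None,None) exec_start@3 write@5
I3 add r2: issue@4 deps=(2,1) exec_start@5 write@6
I4 add r4: issue@5 deps=(2,None) exec_start@5 write@7
I5 mul r2: issue@6 deps=(4,1) exec_start@7 write@9
I6 add r2: issue@7 deps=(4,5) exec_start@9 write@11

Answer: 2 4 5 6 7 9 11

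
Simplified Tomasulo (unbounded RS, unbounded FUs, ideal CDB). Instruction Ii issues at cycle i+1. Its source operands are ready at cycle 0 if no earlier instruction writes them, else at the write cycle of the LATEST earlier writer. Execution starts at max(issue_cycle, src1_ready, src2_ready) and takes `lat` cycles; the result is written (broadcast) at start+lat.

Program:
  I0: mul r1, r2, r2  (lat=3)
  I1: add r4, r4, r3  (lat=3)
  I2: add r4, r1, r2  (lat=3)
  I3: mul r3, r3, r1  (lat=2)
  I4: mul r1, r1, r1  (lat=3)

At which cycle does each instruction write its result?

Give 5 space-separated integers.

Answer: 4 5 7 6 8

Derivation:
I0 mul r1: issue@1 deps=(None,None) exec_start@1 write@4
I1 add r4: issue@2 deps=(None,None) exec_start@2 write@5
I2 add r4: issue@3 deps=(0,None) exec_start@4 write@7
I3 mul r3: issue@4 deps=(None,0) exec_start@4 write@6
I4 mul r1: issue@5 deps=(0,0) exec_start@5 write@8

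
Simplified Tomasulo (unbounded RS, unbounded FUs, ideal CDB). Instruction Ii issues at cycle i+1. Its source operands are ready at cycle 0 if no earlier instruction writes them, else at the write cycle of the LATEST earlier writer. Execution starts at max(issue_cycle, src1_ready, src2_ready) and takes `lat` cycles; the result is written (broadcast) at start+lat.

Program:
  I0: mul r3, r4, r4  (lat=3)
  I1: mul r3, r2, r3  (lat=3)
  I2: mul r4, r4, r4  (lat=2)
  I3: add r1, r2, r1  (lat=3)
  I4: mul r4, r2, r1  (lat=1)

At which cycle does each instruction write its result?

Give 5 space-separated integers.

I0 mul r3: issue@1 deps=(None,None) exec_start@1 write@4
I1 mul r3: issue@2 deps=(None,0) exec_start@4 write@7
I2 mul r4: issue@3 deps=(None,None) exec_start@3 write@5
I3 add r1: issue@4 deps=(None,None) exec_start@4 write@7
I4 mul r4: issue@5 deps=(None,3) exec_start@7 write@8

Answer: 4 7 5 7 8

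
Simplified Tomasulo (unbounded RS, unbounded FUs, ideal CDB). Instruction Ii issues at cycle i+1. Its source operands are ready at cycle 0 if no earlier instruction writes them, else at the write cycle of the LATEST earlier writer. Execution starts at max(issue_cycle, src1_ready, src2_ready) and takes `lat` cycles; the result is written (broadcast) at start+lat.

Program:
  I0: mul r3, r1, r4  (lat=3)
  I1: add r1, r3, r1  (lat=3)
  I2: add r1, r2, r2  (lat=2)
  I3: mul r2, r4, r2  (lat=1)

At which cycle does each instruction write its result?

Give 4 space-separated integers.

I0 mul r3: issue@1 deps=(None,None) exec_start@1 write@4
I1 add r1: issue@2 deps=(0,None) exec_start@4 write@7
I2 add r1: issue@3 deps=(None,None) exec_start@3 write@5
I3 mul r2: issue@4 deps=(None,None) exec_start@4 write@5

Answer: 4 7 5 5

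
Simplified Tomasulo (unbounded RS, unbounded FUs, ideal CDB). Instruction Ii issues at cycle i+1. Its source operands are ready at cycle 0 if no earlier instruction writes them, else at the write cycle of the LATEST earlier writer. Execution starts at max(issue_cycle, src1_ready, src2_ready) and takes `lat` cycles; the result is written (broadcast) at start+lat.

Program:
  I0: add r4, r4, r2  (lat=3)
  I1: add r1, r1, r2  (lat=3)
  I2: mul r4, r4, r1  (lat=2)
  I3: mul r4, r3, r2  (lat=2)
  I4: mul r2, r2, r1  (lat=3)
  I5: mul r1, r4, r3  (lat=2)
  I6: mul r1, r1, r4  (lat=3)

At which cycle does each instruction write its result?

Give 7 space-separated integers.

I0 add r4: issue@1 deps=(None,None) exec_start@1 write@4
I1 add r1: issue@2 deps=(None,None) exec_start@2 write@5
I2 mul r4: issue@3 deps=(0,1) exec_start@5 write@7
I3 mul r4: issue@4 deps=(None,None) exec_start@4 write@6
I4 mul r2: issue@5 deps=(None,1) exec_start@5 write@8
I5 mul r1: issue@6 deps=(3,None) exec_start@6 write@8
I6 mul r1: issue@7 deps=(5,3) exec_start@8 write@11

Answer: 4 5 7 6 8 8 11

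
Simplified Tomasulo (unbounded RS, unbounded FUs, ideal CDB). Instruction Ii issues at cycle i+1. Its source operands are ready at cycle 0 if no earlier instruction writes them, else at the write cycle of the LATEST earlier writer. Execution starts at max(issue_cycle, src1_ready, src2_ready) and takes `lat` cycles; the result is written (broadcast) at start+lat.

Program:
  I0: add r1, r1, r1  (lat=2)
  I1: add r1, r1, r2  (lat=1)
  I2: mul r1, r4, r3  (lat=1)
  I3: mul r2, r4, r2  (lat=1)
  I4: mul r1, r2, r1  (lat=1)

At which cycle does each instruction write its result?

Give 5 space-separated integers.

Answer: 3 4 4 5 6

Derivation:
I0 add r1: issue@1 deps=(None,None) exec_start@1 write@3
I1 add r1: issue@2 deps=(0,None) exec_start@3 write@4
I2 mul r1: issue@3 deps=(None,None) exec_start@3 write@4
I3 mul r2: issue@4 deps=(None,None) exec_start@4 write@5
I4 mul r1: issue@5 deps=(3,2) exec_start@5 write@6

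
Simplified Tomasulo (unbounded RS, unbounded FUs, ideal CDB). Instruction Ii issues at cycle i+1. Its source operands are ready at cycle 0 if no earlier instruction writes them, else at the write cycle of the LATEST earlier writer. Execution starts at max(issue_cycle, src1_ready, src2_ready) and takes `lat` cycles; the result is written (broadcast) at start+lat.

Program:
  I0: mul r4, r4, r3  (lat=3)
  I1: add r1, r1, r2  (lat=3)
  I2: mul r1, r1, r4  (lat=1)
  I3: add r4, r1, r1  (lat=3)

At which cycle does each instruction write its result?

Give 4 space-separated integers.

Answer: 4 5 6 9

Derivation:
I0 mul r4: issue@1 deps=(None,None) exec_start@1 write@4
I1 add r1: issue@2 deps=(None,None) exec_start@2 write@5
I2 mul r1: issue@3 deps=(1,0) exec_start@5 write@6
I3 add r4: issue@4 deps=(2,2) exec_start@6 write@9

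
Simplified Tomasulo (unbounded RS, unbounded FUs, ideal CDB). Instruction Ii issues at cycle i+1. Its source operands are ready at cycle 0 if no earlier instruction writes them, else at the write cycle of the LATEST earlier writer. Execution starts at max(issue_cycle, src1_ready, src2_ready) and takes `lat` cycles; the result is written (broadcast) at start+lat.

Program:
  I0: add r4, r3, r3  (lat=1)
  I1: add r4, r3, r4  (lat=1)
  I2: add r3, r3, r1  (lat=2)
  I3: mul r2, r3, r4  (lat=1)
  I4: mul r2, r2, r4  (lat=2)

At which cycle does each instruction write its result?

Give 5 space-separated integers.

I0 add r4: issue@1 deps=(None,None) exec_start@1 write@2
I1 add r4: issue@2 deps=(None,0) exec_start@2 write@3
I2 add r3: issue@3 deps=(None,None) exec_start@3 write@5
I3 mul r2: issue@4 deps=(2,1) exec_start@5 write@6
I4 mul r2: issue@5 deps=(3,1) exec_start@6 write@8

Answer: 2 3 5 6 8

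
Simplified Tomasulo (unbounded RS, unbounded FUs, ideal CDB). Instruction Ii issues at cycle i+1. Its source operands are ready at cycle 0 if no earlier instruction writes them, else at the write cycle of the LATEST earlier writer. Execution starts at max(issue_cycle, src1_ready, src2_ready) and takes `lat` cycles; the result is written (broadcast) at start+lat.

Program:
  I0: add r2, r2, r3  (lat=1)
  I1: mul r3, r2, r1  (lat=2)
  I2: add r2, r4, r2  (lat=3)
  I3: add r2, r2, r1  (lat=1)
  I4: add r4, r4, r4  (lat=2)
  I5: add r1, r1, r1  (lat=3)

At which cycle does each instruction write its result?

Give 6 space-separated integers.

Answer: 2 4 6 7 7 9

Derivation:
I0 add r2: issue@1 deps=(None,None) exec_start@1 write@2
I1 mul r3: issue@2 deps=(0,None) exec_start@2 write@4
I2 add r2: issue@3 deps=(None,0) exec_start@3 write@6
I3 add r2: issue@4 deps=(2,None) exec_start@6 write@7
I4 add r4: issue@5 deps=(None,None) exec_start@5 write@7
I5 add r1: issue@6 deps=(None,None) exec_start@6 write@9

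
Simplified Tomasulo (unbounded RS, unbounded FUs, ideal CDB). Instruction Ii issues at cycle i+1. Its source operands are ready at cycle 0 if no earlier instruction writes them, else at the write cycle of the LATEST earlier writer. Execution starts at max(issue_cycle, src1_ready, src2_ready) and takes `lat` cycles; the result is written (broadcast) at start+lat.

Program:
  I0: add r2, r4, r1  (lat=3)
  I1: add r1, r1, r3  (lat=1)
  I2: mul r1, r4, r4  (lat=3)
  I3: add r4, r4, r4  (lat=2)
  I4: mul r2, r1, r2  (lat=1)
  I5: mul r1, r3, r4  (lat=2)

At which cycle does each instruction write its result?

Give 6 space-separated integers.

Answer: 4 3 6 6 7 8

Derivation:
I0 add r2: issue@1 deps=(None,None) exec_start@1 write@4
I1 add r1: issue@2 deps=(None,None) exec_start@2 write@3
I2 mul r1: issue@3 deps=(None,None) exec_start@3 write@6
I3 add r4: issue@4 deps=(None,None) exec_start@4 write@6
I4 mul r2: issue@5 deps=(2,0) exec_start@6 write@7
I5 mul r1: issue@6 deps=(None,3) exec_start@6 write@8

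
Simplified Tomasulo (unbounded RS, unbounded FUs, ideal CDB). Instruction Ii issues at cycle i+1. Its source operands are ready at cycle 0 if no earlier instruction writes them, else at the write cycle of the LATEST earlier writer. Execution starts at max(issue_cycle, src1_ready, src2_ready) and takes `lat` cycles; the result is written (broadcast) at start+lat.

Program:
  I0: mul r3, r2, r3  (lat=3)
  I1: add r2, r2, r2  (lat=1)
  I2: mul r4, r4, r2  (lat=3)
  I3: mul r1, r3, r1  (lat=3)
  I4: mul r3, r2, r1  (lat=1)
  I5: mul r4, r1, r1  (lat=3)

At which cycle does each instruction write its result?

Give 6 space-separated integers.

I0 mul r3: issue@1 deps=(None,None) exec_start@1 write@4
I1 add r2: issue@2 deps=(None,None) exec_start@2 write@3
I2 mul r4: issue@3 deps=(None,1) exec_start@3 write@6
I3 mul r1: issue@4 deps=(0,None) exec_start@4 write@7
I4 mul r3: issue@5 deps=(1,3) exec_start@7 write@8
I5 mul r4: issue@6 deps=(3,3) exec_start@7 write@10

Answer: 4 3 6 7 8 10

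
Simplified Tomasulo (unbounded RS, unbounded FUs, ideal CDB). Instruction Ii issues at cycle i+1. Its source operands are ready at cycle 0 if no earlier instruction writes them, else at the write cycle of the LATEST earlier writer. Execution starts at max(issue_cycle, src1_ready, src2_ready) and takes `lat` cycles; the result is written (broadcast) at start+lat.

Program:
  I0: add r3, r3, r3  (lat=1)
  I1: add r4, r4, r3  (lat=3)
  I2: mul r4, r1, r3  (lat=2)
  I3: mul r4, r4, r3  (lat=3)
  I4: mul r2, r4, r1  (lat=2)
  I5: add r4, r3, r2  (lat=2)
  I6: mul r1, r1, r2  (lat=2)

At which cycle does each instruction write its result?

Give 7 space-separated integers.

Answer: 2 5 5 8 10 12 12

Derivation:
I0 add r3: issue@1 deps=(None,None) exec_start@1 write@2
I1 add r4: issue@2 deps=(None,0) exec_start@2 write@5
I2 mul r4: issue@3 deps=(None,0) exec_start@3 write@5
I3 mul r4: issue@4 deps=(2,0) exec_start@5 write@8
I4 mul r2: issue@5 deps=(3,None) exec_start@8 write@10
I5 add r4: issue@6 deps=(0,4) exec_start@10 write@12
I6 mul r1: issue@7 deps=(None,4) exec_start@10 write@12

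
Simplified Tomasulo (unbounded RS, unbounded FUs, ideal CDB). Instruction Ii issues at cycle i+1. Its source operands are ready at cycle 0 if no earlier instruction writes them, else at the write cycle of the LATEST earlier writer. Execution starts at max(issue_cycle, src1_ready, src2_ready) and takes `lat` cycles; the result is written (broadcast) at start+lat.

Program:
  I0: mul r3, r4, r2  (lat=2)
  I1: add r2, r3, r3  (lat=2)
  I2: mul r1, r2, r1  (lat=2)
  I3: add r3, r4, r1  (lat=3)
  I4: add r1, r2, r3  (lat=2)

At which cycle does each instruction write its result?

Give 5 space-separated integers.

Answer: 3 5 7 10 12

Derivation:
I0 mul r3: issue@1 deps=(None,None) exec_start@1 write@3
I1 add r2: issue@2 deps=(0,0) exec_start@3 write@5
I2 mul r1: issue@3 deps=(1,None) exec_start@5 write@7
I3 add r3: issue@4 deps=(None,2) exec_start@7 write@10
I4 add r1: issue@5 deps=(1,3) exec_start@10 write@12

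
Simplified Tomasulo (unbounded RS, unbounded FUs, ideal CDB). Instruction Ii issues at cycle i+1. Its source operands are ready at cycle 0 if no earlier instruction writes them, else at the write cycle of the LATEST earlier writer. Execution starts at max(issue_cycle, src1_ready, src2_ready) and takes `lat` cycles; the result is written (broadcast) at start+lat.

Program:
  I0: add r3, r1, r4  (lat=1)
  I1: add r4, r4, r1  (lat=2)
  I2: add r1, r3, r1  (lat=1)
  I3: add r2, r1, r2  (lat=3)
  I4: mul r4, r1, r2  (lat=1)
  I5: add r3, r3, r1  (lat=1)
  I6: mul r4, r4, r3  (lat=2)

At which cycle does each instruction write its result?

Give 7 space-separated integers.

Answer: 2 4 4 7 8 7 10

Derivation:
I0 add r3: issue@1 deps=(None,None) exec_start@1 write@2
I1 add r4: issue@2 deps=(None,None) exec_start@2 write@4
I2 add r1: issue@3 deps=(0,None) exec_start@3 write@4
I3 add r2: issue@4 deps=(2,None) exec_start@4 write@7
I4 mul r4: issue@5 deps=(2,3) exec_start@7 write@8
I5 add r3: issue@6 deps=(0,2) exec_start@6 write@7
I6 mul r4: issue@7 deps=(4,5) exec_start@8 write@10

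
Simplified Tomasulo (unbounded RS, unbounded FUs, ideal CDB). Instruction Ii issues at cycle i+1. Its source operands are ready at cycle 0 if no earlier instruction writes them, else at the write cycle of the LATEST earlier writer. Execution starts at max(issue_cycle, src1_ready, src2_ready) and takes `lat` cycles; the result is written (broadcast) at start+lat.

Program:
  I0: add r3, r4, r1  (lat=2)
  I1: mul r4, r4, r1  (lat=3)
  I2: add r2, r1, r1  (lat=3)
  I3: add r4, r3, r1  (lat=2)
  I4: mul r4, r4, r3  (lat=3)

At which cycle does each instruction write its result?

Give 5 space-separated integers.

I0 add r3: issue@1 deps=(None,None) exec_start@1 write@3
I1 mul r4: issue@2 deps=(None,None) exec_start@2 write@5
I2 add r2: issue@3 deps=(None,None) exec_start@3 write@6
I3 add r4: issue@4 deps=(0,None) exec_start@4 write@6
I4 mul r4: issue@5 deps=(3,0) exec_start@6 write@9

Answer: 3 5 6 6 9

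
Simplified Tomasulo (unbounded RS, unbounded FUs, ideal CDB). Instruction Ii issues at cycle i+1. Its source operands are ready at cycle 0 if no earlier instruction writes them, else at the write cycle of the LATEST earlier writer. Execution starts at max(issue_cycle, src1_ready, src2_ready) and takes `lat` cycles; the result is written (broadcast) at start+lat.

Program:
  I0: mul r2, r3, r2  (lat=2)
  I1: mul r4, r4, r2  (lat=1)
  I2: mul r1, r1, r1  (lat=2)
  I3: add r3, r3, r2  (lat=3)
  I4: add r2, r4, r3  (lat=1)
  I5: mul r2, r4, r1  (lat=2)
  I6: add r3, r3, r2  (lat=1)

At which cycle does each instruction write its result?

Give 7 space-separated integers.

Answer: 3 4 5 7 8 8 9

Derivation:
I0 mul r2: issue@1 deps=(None,None) exec_start@1 write@3
I1 mul r4: issue@2 deps=(None,0) exec_start@3 write@4
I2 mul r1: issue@3 deps=(None,None) exec_start@3 write@5
I3 add r3: issue@4 deps=(None,0) exec_start@4 write@7
I4 add r2: issue@5 deps=(1,3) exec_start@7 write@8
I5 mul r2: issue@6 deps=(1,2) exec_start@6 write@8
I6 add r3: issue@7 deps=(3,5) exec_start@8 write@9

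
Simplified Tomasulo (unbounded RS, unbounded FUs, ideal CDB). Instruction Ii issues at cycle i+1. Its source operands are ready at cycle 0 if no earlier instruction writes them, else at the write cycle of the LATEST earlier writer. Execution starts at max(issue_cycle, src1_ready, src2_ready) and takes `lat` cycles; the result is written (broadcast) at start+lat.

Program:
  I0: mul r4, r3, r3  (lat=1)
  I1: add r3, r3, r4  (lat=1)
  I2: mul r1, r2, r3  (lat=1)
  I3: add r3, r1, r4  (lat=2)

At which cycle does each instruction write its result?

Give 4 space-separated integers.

Answer: 2 3 4 6

Derivation:
I0 mul r4: issue@1 deps=(None,None) exec_start@1 write@2
I1 add r3: issue@2 deps=(None,0) exec_start@2 write@3
I2 mul r1: issue@3 deps=(None,1) exec_start@3 write@4
I3 add r3: issue@4 deps=(2,0) exec_start@4 write@6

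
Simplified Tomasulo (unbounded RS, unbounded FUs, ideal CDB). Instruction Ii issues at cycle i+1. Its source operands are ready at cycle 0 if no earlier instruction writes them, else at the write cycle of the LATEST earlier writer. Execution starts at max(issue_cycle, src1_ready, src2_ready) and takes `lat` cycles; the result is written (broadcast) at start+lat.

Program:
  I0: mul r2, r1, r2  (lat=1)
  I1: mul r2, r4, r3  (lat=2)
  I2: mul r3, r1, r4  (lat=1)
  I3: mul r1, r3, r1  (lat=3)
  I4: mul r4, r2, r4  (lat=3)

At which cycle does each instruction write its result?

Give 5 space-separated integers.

Answer: 2 4 4 7 8

Derivation:
I0 mul r2: issue@1 deps=(None,None) exec_start@1 write@2
I1 mul r2: issue@2 deps=(None,None) exec_start@2 write@4
I2 mul r3: issue@3 deps=(None,None) exec_start@3 write@4
I3 mul r1: issue@4 deps=(2,None) exec_start@4 write@7
I4 mul r4: issue@5 deps=(1,None) exec_start@5 write@8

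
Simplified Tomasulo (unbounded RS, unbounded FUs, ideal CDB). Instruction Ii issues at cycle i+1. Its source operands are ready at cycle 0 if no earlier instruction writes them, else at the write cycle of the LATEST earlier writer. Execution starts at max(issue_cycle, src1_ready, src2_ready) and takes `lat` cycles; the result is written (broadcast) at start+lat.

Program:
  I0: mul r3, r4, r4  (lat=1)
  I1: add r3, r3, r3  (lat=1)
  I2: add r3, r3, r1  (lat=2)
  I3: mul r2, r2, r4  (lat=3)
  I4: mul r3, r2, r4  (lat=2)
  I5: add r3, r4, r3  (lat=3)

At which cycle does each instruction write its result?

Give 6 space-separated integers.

Answer: 2 3 5 7 9 12

Derivation:
I0 mul r3: issue@1 deps=(None,None) exec_start@1 write@2
I1 add r3: issue@2 deps=(0,0) exec_start@2 write@3
I2 add r3: issue@3 deps=(1,None) exec_start@3 write@5
I3 mul r2: issue@4 deps=(None,None) exec_start@4 write@7
I4 mul r3: issue@5 deps=(3,None) exec_start@7 write@9
I5 add r3: issue@6 deps=(None,4) exec_start@9 write@12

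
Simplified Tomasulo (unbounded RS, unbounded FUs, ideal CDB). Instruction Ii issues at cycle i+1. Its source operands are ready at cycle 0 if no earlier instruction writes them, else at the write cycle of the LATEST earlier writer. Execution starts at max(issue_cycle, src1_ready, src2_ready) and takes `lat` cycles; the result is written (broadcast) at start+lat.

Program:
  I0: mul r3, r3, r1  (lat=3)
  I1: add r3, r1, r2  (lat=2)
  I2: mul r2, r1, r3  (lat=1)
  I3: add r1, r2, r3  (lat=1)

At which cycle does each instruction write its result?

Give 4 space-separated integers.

Answer: 4 4 5 6

Derivation:
I0 mul r3: issue@1 deps=(None,None) exec_start@1 write@4
I1 add r3: issue@2 deps=(None,None) exec_start@2 write@4
I2 mul r2: issue@3 deps=(None,1) exec_start@4 write@5
I3 add r1: issue@4 deps=(2,1) exec_start@5 write@6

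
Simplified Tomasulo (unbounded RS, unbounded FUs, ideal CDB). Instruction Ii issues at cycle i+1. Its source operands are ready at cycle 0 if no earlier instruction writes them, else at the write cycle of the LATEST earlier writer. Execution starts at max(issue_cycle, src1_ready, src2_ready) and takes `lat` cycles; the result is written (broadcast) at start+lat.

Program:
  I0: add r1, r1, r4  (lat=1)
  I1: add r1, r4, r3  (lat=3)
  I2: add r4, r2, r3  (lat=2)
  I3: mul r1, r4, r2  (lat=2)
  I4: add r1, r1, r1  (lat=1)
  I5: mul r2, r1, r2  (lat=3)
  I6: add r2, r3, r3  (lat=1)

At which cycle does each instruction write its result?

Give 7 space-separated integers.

I0 add r1: issue@1 deps=(None,None) exec_start@1 write@2
I1 add r1: issue@2 deps=(None,None) exec_start@2 write@5
I2 add r4: issue@3 deps=(None,None) exec_start@3 write@5
I3 mul r1: issue@4 deps=(2,None) exec_start@5 write@7
I4 add r1: issue@5 deps=(3,3) exec_start@7 write@8
I5 mul r2: issue@6 deps=(4,None) exec_start@8 write@11
I6 add r2: issue@7 deps=(None,None) exec_start@7 write@8

Answer: 2 5 5 7 8 11 8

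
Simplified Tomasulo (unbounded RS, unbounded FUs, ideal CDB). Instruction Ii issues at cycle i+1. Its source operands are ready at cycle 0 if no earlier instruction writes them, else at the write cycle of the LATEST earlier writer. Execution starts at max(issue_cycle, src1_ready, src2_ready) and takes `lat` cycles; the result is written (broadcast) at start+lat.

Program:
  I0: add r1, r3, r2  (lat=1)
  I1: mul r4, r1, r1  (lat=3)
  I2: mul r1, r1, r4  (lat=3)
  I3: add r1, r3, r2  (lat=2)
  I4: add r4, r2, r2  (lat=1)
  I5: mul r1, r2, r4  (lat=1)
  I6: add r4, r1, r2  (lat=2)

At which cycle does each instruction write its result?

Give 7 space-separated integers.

I0 add r1: issue@1 deps=(None,None) exec_start@1 write@2
I1 mul r4: issue@2 deps=(0,0) exec_start@2 write@5
I2 mul r1: issue@3 deps=(0,1) exec_start@5 write@8
I3 add r1: issue@4 deps=(None,None) exec_start@4 write@6
I4 add r4: issue@5 deps=(None,None) exec_start@5 write@6
I5 mul r1: issue@6 deps=(None,4) exec_start@6 write@7
I6 add r4: issue@7 deps=(5,None) exec_start@7 write@9

Answer: 2 5 8 6 6 7 9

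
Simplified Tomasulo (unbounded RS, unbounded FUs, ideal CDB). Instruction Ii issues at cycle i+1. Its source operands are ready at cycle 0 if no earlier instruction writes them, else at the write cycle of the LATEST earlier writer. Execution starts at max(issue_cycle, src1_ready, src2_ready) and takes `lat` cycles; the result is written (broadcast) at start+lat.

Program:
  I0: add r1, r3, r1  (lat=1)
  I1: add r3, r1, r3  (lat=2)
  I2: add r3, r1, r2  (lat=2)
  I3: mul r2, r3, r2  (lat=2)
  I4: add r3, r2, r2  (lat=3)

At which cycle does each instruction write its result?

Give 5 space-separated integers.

I0 add r1: issue@1 deps=(None,None) exec_start@1 write@2
I1 add r3: issue@2 deps=(0,None) exec_start@2 write@4
I2 add r3: issue@3 deps=(0,None) exec_start@3 write@5
I3 mul r2: issue@4 deps=(2,None) exec_start@5 write@7
I4 add r3: issue@5 deps=(3,3) exec_start@7 write@10

Answer: 2 4 5 7 10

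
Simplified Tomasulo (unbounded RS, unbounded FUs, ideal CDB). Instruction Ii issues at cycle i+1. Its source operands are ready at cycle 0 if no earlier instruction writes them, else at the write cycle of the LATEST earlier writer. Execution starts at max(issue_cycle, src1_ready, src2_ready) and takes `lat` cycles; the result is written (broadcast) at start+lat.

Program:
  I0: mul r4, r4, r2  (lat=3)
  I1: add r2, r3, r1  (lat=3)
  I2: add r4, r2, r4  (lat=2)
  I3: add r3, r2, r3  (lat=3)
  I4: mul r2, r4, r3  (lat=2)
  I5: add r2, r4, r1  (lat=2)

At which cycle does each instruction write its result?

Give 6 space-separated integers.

I0 mul r4: issue@1 deps=(None,None) exec_start@1 write@4
I1 add r2: issue@2 deps=(None,None) exec_start@2 write@5
I2 add r4: issue@3 deps=(1,0) exec_start@5 write@7
I3 add r3: issue@4 deps=(1,None) exec_start@5 write@8
I4 mul r2: issue@5 deps=(2,3) exec_start@8 write@10
I5 add r2: issue@6 deps=(2,None) exec_start@7 write@9

Answer: 4 5 7 8 10 9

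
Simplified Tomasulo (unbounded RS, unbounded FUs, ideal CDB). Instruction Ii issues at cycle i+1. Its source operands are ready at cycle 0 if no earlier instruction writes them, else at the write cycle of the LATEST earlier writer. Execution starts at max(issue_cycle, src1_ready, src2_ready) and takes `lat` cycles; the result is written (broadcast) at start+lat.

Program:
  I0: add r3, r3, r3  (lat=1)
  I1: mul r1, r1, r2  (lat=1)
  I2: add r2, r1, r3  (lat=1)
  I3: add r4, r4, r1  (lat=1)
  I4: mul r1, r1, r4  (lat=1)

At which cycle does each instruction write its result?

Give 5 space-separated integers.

I0 add r3: issue@1 deps=(None,None) exec_start@1 write@2
I1 mul r1: issue@2 deps=(None,None) exec_start@2 write@3
I2 add r2: issue@3 deps=(1,0) exec_start@3 write@4
I3 add r4: issue@4 deps=(None,1) exec_start@4 write@5
I4 mul r1: issue@5 deps=(1,3) exec_start@5 write@6

Answer: 2 3 4 5 6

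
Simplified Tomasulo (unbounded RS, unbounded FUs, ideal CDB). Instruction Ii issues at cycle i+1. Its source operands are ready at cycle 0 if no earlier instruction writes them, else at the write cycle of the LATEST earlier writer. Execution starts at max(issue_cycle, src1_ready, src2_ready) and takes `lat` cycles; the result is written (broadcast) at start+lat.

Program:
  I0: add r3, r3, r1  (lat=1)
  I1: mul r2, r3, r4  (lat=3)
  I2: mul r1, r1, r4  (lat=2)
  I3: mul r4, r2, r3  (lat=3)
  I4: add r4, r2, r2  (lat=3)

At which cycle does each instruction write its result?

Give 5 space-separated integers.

Answer: 2 5 5 8 8

Derivation:
I0 add r3: issue@1 deps=(None,None) exec_start@1 write@2
I1 mul r2: issue@2 deps=(0,None) exec_start@2 write@5
I2 mul r1: issue@3 deps=(None,None) exec_start@3 write@5
I3 mul r4: issue@4 deps=(1,0) exec_start@5 write@8
I4 add r4: issue@5 deps=(1,1) exec_start@5 write@8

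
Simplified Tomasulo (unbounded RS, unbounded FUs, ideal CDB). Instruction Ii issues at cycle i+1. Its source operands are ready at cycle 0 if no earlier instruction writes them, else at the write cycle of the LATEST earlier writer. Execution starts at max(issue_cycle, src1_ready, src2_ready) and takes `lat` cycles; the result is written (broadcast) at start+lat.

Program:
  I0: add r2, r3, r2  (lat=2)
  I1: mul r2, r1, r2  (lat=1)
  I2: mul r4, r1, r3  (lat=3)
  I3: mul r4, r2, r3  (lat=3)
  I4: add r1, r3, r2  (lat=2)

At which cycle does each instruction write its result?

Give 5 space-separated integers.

Answer: 3 4 6 7 7

Derivation:
I0 add r2: issue@1 deps=(None,None) exec_start@1 write@3
I1 mul r2: issue@2 deps=(None,0) exec_start@3 write@4
I2 mul r4: issue@3 deps=(None,None) exec_start@3 write@6
I3 mul r4: issue@4 deps=(1,None) exec_start@4 write@7
I4 add r1: issue@5 deps=(None,1) exec_start@5 write@7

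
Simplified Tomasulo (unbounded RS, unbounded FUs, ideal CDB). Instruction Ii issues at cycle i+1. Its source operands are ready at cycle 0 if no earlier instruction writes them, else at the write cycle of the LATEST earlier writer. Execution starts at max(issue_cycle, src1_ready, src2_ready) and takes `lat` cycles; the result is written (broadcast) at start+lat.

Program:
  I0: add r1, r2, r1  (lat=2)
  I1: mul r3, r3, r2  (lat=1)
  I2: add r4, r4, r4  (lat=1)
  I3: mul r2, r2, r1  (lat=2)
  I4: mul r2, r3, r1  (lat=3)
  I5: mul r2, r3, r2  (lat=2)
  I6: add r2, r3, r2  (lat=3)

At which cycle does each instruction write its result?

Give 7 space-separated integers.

I0 add r1: issue@1 deps=(None,None) exec_start@1 write@3
I1 mul r3: issue@2 deps=(None,None) exec_start@2 write@3
I2 add r4: issue@3 deps=(None,None) exec_start@3 write@4
I3 mul r2: issue@4 deps=(None,0) exec_start@4 write@6
I4 mul r2: issue@5 deps=(1,0) exec_start@5 write@8
I5 mul r2: issue@6 deps=(1,4) exec_start@8 write@10
I6 add r2: issue@7 deps=(1,5) exec_start@10 write@13

Answer: 3 3 4 6 8 10 13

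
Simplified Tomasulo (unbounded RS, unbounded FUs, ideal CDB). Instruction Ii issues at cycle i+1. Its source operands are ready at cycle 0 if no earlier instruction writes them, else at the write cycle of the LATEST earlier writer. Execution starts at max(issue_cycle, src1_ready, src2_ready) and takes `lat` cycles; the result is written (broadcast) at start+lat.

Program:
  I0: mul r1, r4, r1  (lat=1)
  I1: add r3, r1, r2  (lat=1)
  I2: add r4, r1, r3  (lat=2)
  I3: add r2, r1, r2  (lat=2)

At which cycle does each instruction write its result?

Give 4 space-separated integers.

Answer: 2 3 5 6

Derivation:
I0 mul r1: issue@1 deps=(None,None) exec_start@1 write@2
I1 add r3: issue@2 deps=(0,None) exec_start@2 write@3
I2 add r4: issue@3 deps=(0,1) exec_start@3 write@5
I3 add r2: issue@4 deps=(0,None) exec_start@4 write@6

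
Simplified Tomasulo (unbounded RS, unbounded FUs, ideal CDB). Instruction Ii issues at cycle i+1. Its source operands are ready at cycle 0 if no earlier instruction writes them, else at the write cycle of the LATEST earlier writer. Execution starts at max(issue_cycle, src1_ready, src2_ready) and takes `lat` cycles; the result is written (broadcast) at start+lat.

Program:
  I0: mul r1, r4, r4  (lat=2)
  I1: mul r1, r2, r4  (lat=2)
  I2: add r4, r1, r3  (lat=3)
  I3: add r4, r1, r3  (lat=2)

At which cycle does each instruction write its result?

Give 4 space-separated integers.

I0 mul r1: issue@1 deps=(None,None) exec_start@1 write@3
I1 mul r1: issue@2 deps=(None,None) exec_start@2 write@4
I2 add r4: issue@3 deps=(1,None) exec_start@4 write@7
I3 add r4: issue@4 deps=(1,None) exec_start@4 write@6

Answer: 3 4 7 6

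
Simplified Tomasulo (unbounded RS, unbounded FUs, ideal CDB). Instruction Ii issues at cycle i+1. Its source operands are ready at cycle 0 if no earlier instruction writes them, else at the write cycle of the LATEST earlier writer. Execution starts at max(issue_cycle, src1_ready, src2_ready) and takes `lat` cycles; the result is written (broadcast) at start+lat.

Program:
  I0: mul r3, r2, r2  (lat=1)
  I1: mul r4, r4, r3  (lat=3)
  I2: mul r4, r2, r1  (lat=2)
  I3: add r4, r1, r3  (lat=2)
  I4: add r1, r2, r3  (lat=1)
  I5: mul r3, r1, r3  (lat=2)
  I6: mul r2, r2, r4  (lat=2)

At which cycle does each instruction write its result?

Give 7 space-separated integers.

I0 mul r3: issue@1 deps=(None,None) exec_start@1 write@2
I1 mul r4: issue@2 deps=(None,0) exec_start@2 write@5
I2 mul r4: issue@3 deps=(None,None) exec_start@3 write@5
I3 add r4: issue@4 deps=(None,0) exec_start@4 write@6
I4 add r1: issue@5 deps=(None,0) exec_start@5 write@6
I5 mul r3: issue@6 deps=(4,0) exec_start@6 write@8
I6 mul r2: issue@7 deps=(None,3) exec_start@7 write@9

Answer: 2 5 5 6 6 8 9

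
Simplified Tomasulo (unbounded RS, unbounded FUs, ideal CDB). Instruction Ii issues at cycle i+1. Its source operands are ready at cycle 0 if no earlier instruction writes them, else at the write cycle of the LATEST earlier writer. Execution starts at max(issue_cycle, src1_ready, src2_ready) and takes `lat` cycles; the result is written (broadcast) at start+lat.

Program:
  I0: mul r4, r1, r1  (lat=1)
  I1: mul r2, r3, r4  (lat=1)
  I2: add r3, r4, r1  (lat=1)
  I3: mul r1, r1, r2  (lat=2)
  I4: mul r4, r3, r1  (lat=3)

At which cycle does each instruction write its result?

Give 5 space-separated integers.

I0 mul r4: issue@1 deps=(None,None) exec_start@1 write@2
I1 mul r2: issue@2 deps=(None,0) exec_start@2 write@3
I2 add r3: issue@3 deps=(0,None) exec_start@3 write@4
I3 mul r1: issue@4 deps=(None,1) exec_start@4 write@6
I4 mul r4: issue@5 deps=(2,3) exec_start@6 write@9

Answer: 2 3 4 6 9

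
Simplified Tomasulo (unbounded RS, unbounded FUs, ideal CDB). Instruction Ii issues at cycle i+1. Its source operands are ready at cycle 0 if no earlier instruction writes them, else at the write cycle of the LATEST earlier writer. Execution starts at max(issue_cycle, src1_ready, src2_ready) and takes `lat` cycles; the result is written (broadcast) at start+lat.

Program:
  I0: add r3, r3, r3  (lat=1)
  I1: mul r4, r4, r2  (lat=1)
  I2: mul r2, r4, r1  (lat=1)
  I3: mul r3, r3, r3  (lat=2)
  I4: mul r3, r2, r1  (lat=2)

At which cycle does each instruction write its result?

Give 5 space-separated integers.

Answer: 2 3 4 6 7

Derivation:
I0 add r3: issue@1 deps=(None,None) exec_start@1 write@2
I1 mul r4: issue@2 deps=(None,None) exec_start@2 write@3
I2 mul r2: issue@3 deps=(1,None) exec_start@3 write@4
I3 mul r3: issue@4 deps=(0,0) exec_start@4 write@6
I4 mul r3: issue@5 deps=(2,None) exec_start@5 write@7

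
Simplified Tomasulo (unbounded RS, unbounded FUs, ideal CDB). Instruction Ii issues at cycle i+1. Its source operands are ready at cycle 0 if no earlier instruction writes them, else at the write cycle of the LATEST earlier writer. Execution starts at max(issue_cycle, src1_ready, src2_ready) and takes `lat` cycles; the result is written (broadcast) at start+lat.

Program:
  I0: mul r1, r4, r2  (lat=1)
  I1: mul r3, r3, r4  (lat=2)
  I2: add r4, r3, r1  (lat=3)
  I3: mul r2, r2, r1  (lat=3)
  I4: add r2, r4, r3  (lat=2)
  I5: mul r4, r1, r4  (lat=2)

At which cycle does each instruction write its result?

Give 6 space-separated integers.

Answer: 2 4 7 7 9 9

Derivation:
I0 mul r1: issue@1 deps=(None,None) exec_start@1 write@2
I1 mul r3: issue@2 deps=(None,None) exec_start@2 write@4
I2 add r4: issue@3 deps=(1,0) exec_start@4 write@7
I3 mul r2: issue@4 deps=(None,0) exec_start@4 write@7
I4 add r2: issue@5 deps=(2,1) exec_start@7 write@9
I5 mul r4: issue@6 deps=(0,2) exec_start@7 write@9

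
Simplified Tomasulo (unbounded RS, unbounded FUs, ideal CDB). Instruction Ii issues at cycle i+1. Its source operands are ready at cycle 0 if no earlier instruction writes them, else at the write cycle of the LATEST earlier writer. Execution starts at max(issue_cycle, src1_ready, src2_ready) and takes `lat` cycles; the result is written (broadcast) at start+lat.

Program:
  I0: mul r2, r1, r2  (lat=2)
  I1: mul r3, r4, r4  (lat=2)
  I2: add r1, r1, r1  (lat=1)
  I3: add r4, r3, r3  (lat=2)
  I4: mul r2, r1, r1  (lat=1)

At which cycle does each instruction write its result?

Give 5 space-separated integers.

I0 mul r2: issue@1 deps=(None,None) exec_start@1 write@3
I1 mul r3: issue@2 deps=(None,None) exec_start@2 write@4
I2 add r1: issue@3 deps=(None,None) exec_start@3 write@4
I3 add r4: issue@4 deps=(1,1) exec_start@4 write@6
I4 mul r2: issue@5 deps=(2,2) exec_start@5 write@6

Answer: 3 4 4 6 6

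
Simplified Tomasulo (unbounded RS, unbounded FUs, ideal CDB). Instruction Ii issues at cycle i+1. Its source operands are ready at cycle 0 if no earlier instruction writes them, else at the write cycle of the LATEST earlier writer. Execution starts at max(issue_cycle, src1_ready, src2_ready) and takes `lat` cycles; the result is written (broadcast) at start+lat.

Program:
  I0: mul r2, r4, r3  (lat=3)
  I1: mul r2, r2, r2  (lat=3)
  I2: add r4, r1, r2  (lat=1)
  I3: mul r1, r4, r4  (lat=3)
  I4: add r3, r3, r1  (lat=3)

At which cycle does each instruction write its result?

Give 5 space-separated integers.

Answer: 4 7 8 11 14

Derivation:
I0 mul r2: issue@1 deps=(None,None) exec_start@1 write@4
I1 mul r2: issue@2 deps=(0,0) exec_start@4 write@7
I2 add r4: issue@3 deps=(None,1) exec_start@7 write@8
I3 mul r1: issue@4 deps=(2,2) exec_start@8 write@11
I4 add r3: issue@5 deps=(None,3) exec_start@11 write@14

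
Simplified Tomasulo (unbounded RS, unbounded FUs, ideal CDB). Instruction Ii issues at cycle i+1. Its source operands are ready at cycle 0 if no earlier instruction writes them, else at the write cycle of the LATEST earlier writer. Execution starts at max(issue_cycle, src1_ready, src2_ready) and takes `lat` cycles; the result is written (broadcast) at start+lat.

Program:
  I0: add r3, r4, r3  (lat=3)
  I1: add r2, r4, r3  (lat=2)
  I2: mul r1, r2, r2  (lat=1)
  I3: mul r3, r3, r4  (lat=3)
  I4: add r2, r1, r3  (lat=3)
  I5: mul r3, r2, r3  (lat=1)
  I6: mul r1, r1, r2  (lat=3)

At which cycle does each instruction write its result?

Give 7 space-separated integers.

I0 add r3: issue@1 deps=(None,None) exec_start@1 write@4
I1 add r2: issue@2 deps=(None,0) exec_start@4 write@6
I2 mul r1: issue@3 deps=(1,1) exec_start@6 write@7
I3 mul r3: issue@4 deps=(0,None) exec_start@4 write@7
I4 add r2: issue@5 deps=(2,3) exec_start@7 write@10
I5 mul r3: issue@6 deps=(4,3) exec_start@10 write@11
I6 mul r1: issue@7 deps=(2,4) exec_start@10 write@13

Answer: 4 6 7 7 10 11 13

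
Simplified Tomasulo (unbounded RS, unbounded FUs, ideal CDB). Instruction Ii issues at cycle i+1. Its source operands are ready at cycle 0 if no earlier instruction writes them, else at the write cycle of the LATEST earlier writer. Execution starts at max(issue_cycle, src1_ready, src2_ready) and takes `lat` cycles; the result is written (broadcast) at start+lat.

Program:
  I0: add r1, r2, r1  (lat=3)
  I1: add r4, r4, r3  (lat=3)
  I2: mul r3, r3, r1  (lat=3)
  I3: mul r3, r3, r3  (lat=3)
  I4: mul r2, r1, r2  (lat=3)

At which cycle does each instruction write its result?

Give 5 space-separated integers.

I0 add r1: issue@1 deps=(None,None) exec_start@1 write@4
I1 add r4: issue@2 deps=(None,None) exec_start@2 write@5
I2 mul r3: issue@3 deps=(None,0) exec_start@4 write@7
I3 mul r3: issue@4 deps=(2,2) exec_start@7 write@10
I4 mul r2: issue@5 deps=(0,None) exec_start@5 write@8

Answer: 4 5 7 10 8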